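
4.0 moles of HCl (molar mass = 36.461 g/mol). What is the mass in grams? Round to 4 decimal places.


mass = n * M
mass = 4.0 * 36.461
mass = 145.844 g, rounded to 4 dp:

145.8440 g


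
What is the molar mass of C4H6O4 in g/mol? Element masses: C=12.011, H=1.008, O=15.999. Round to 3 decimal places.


M = sum(count * atomic_mass) over atoms.
M = 4*12.011 + 6*1.008 + 4*15.999
M = 48.044 + 6.048 + 63.996
M = 118.088 g/mol, rounded to 3 dp:

118.088 g/mol


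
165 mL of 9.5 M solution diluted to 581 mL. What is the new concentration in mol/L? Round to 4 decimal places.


Dilution: M1*V1 = M2*V2, solve for M2.
M2 = M1*V1 / V2
M2 = 9.5 * 165 / 581
M2 = 1567.5 / 581
M2 = 2.6979346 mol/L, rounded to 4 dp:

2.6979 mol/L


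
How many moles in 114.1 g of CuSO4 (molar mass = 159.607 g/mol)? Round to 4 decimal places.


n = mass / M
n = 114.1 / 159.607
n = 0.71488093 mol, rounded to 4 dp:

0.7149 mol


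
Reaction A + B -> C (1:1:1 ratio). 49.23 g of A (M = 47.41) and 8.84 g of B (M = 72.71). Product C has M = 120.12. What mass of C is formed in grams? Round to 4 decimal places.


Find moles of each reactant; the smaller value is the limiting reagent in a 1:1:1 reaction, so moles_C equals moles of the limiter.
n_A = mass_A / M_A = 49.23 / 47.41 = 1.038389 mol
n_B = mass_B / M_B = 8.84 / 72.71 = 0.121579 mol
Limiting reagent: B (smaller), n_limiting = 0.121579 mol
mass_C = n_limiting * M_C = 0.121579 * 120.12
mass_C = 14.60406948 g, rounded to 4 dp:

14.6041 g


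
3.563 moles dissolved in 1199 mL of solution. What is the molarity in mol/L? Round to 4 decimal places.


Convert volume to liters: V_L = V_mL / 1000.
V_L = 1199 / 1000 = 1.199 L
M = n / V_L = 3.563 / 1.199
M = 2.97164304 mol/L, rounded to 4 dp:

2.9716 mol/L


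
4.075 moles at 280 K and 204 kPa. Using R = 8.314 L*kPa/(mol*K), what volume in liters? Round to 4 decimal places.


PV = nRT, solve for V = nRT / P.
nRT = 4.075 * 8.314 * 280 = 9486.274
V = 9486.274 / 204
V = 46.50134314 L, rounded to 4 dp:

46.5013 L


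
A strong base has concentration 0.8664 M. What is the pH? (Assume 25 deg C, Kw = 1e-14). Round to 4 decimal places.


A strong base dissociates completely, so [OH-] equals the given concentration.
pOH = -log10([OH-]) = -log10(0.8664) = 0.062282
pH = 14 - pOH = 14 - 0.062282
pH = 13.937718, rounded to 4 dp:

13.9377


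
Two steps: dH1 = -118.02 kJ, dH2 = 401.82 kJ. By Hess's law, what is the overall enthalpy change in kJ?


Hess's law: enthalpy is a state function, so add the step enthalpies.
dH_total = dH1 + dH2 = -118.02 + (401.82)
dH_total = 283.8 kJ:

283.80 kJ


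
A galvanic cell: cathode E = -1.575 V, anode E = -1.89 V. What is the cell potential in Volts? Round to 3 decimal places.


Standard cell potential: E_cell = E_cathode - E_anode.
E_cell = -1.575 - (-1.89)
E_cell = 0.315 V, rounded to 3 dp:

0.315 V


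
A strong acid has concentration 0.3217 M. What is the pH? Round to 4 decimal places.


A strong acid dissociates completely, so [H+] equals the given concentration.
pH = -log10([H+]) = -log10(0.3217)
pH = 0.49254894, rounded to 4 dp:

0.4925


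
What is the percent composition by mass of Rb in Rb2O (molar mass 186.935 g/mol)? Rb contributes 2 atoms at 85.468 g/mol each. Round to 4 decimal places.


pct = 100 * (n_elem * M_elem) / M_total
mass_contribution = 2 * 85.468 = 170.936 g/mol
pct = 100 * 170.936 / 186.935
pct = 91.44141012 %, rounded to 4 dp:

91.4414 %


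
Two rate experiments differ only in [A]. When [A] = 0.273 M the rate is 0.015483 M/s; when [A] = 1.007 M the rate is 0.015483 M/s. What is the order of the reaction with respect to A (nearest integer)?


Rate is proportional to [A]^n, so rate2/rate1 = ([A]2/[A]1)^n. Take logs to solve for n.
rate2/rate1 = 0.015483 / 0.015483 = 1.0
[A]2/[A]1 = 1.007 / 0.273 = 3.6886
n = ln(1.0) / ln(3.6886) = 0.0
Nearest integer order:

0


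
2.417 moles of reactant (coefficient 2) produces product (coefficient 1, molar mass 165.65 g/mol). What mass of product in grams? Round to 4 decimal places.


Use the coefficient ratio to convert reactant moles to product moles, then multiply by the product's molar mass.
moles_P = moles_R * (coeff_P / coeff_R) = 2.417 * (1/2) = 1.2085
mass_P = moles_P * M_P = 1.2085 * 165.65
mass_P = 200.188025 g, rounded to 4 dp:

200.1880 g


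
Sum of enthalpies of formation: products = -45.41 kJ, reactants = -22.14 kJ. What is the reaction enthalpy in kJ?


dH_rxn = sum(dH_f products) - sum(dH_f reactants)
dH_rxn = -45.41 - (-22.14)
dH_rxn = -23.27 kJ:

-23.27 kJ


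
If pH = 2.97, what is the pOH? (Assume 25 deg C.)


At 25 deg C, pH + pOH = 14.
pOH = 14 - pH = 14 - 2.97
pOH = 11.03:

11.03


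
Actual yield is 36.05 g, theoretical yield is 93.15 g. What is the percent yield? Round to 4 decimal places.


% yield = 100 * actual / theoretical
% yield = 100 * 36.05 / 93.15
% yield = 38.70101986 %, rounded to 4 dp:

38.7010 %


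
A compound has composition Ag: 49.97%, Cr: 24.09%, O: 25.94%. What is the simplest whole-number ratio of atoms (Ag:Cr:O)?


Assume 100 g of compound, divide each mass% by atomic mass to get moles, then normalize by the smallest to get a raw atom ratio.
Moles per 100 g: Ag: 49.97/107.868 = 0.4633, Cr: 24.09/51.996 = 0.4633, O: 25.94/15.999 = 1.6214
Raw ratio (divide by min = 0.4633): Ag: 1.0, Cr: 1.0, O: 3.5
Multiply by 2 to clear fractions: Ag: 2.0 ~= 2, Cr: 2.0 ~= 2, O: 7.0 ~= 7
Reduce by GCD to get the simplest whole-number ratio:

2:2:7


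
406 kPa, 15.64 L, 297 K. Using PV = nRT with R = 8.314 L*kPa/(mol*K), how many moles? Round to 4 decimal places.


PV = nRT, solve for n = PV / (RT).
PV = 406 * 15.64 = 6349.84
RT = 8.314 * 297 = 2469.258
n = 6349.84 / 2469.258
n = 2.57155793 mol, rounded to 4 dp:

2.5716 mol


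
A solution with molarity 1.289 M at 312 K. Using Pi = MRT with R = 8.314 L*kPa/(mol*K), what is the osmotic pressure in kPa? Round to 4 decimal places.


Osmotic pressure (van't Hoff): Pi = M*R*T.
RT = 8.314 * 312 = 2593.968
Pi = 1.289 * 2593.968
Pi = 3343.624752 kPa, rounded to 4 dp:

3343.6248 kPa


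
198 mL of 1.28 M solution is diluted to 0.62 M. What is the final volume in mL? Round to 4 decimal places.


Dilution: M1*V1 = M2*V2, solve for V2.
V2 = M1*V1 / M2
V2 = 1.28 * 198 / 0.62
V2 = 253.44 / 0.62
V2 = 408.77419355 mL, rounded to 4 dp:

408.7742 mL


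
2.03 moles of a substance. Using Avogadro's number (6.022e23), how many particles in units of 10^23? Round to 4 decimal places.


N = n * NA, then divide by 1e23 for the requested units.
N / 1e23 = n * 6.022
N / 1e23 = 2.03 * 6.022
N / 1e23 = 12.22466, rounded to 4 dp:

12.2247


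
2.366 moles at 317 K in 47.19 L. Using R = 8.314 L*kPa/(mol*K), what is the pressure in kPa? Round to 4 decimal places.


PV = nRT, solve for P = nRT / V.
nRT = 2.366 * 8.314 * 317 = 6235.6829
P = 6235.6829 / 47.19
P = 132.13992159 kPa, rounded to 4 dp:

132.1399 kPa


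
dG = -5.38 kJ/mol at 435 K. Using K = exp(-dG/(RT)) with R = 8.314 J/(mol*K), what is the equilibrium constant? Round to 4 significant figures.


dG is in kJ/mol; multiply by 1000 to match R in J/(mol*K).
RT = 8.314 * 435 = 3616.59 J/mol
exponent = -dG*1000 / (RT) = -(-5.38*1000) / 3616.59 = 1.48758914
K = exp(1.48758914)
K = 4.4264112, rounded to 4 significant figures:

4.426


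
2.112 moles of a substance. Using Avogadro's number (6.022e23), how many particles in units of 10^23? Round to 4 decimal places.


N = n * NA, then divide by 1e23 for the requested units.
N / 1e23 = n * 6.022
N / 1e23 = 2.112 * 6.022
N / 1e23 = 12.718464, rounded to 4 dp:

12.7185


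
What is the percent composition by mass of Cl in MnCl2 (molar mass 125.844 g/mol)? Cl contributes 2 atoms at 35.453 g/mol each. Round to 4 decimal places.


pct = 100 * (n_elem * M_elem) / M_total
mass_contribution = 2 * 35.453 = 70.906 g/mol
pct = 100 * 70.906 / 125.844
pct = 56.34436286 %, rounded to 4 dp:

56.3444 %


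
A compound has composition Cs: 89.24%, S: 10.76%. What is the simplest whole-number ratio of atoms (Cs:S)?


Assume 100 g of compound, divide each mass% by atomic mass to get moles, then normalize by the smallest to get a raw atom ratio.
Moles per 100 g: Cs: 89.24/132.905 = 0.6715, S: 10.76/32.065 = 0.3356
Raw ratio (divide by min = 0.3356): Cs: 2.001, S: 1.0
Multiply by 1 to clear fractions: Cs: 2.001 ~= 2, S: 1.0 ~= 1
Reduce by GCD to get the simplest whole-number ratio:

2:1


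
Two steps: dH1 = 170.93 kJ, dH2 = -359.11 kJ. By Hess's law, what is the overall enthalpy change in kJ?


Hess's law: enthalpy is a state function, so add the step enthalpies.
dH_total = dH1 + dH2 = 170.93 + (-359.11)
dH_total = -188.18 kJ:

-188.18 kJ


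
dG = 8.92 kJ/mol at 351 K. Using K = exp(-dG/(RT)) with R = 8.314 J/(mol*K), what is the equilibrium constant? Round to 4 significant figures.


dG is in kJ/mol; multiply by 1000 to match R in J/(mol*K).
RT = 8.314 * 351 = 2918.214 J/mol
exponent = -dG*1000 / (RT) = -(8.92*1000) / 2918.214 = -3.05666411
K = exp(-3.05666411)
K = 0.047044369, rounded to 4 significant figures:

0.04704


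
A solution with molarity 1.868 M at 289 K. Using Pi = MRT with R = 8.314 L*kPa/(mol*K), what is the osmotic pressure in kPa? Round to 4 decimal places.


Osmotic pressure (van't Hoff): Pi = M*R*T.
RT = 8.314 * 289 = 2402.746
Pi = 1.868 * 2402.746
Pi = 4488.329528 kPa, rounded to 4 dp:

4488.3295 kPa


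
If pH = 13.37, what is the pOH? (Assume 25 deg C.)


At 25 deg C, pH + pOH = 14.
pOH = 14 - pH = 14 - 13.37
pOH = 0.63:

0.63


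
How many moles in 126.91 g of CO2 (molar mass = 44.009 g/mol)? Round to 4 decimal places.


n = mass / M
n = 126.91 / 44.009
n = 2.88372833 mol, rounded to 4 dp:

2.8837 mol


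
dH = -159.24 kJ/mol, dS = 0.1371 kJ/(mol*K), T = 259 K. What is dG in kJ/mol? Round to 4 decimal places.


Gibbs: dG = dH - T*dS (consistent units, dS already in kJ/(mol*K)).
T*dS = 259 * 0.1371 = 35.5089
dG = -159.24 - (35.5089)
dG = -194.7489 kJ/mol, rounded to 4 dp:

-194.7489 kJ/mol


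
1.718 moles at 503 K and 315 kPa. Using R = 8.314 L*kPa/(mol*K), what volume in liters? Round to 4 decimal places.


PV = nRT, solve for V = nRT / P.
nRT = 1.718 * 8.314 * 503 = 7184.5764
V = 7184.5764 / 315
V = 22.80817905 L, rounded to 4 dp:

22.8082 L


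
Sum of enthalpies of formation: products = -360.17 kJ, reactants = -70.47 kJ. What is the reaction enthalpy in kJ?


dH_rxn = sum(dH_f products) - sum(dH_f reactants)
dH_rxn = -360.17 - (-70.47)
dH_rxn = -289.7 kJ:

-289.70 kJ


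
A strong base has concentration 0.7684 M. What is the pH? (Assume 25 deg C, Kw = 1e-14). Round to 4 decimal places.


A strong base dissociates completely, so [OH-] equals the given concentration.
pOH = -log10([OH-]) = -log10(0.7684) = 0.114413
pH = 14 - pOH = 14 - 0.114413
pH = 13.885587, rounded to 4 dp:

13.8856


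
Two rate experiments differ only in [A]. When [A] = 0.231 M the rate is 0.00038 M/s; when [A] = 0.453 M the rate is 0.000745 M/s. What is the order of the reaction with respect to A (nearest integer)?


Rate is proportional to [A]^n, so rate2/rate1 = ([A]2/[A]1)^n. Take logs to solve for n.
rate2/rate1 = 0.000745 / 0.00038 = 1.9605
[A]2/[A]1 = 0.453 / 0.231 = 1.961
n = ln(1.9605) / ln(1.961) = 1.0
Nearest integer order:

1


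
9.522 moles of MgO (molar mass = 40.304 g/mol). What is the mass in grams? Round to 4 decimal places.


mass = n * M
mass = 9.522 * 40.304
mass = 383.774688 g, rounded to 4 dp:

383.7747 g


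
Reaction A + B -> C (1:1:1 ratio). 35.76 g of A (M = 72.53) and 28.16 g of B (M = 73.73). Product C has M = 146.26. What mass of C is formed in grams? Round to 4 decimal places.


Find moles of each reactant; the smaller value is the limiting reagent in a 1:1:1 reaction, so moles_C equals moles of the limiter.
n_A = mass_A / M_A = 35.76 / 72.53 = 0.493037 mol
n_B = mass_B / M_B = 28.16 / 73.73 = 0.381934 mol
Limiting reagent: B (smaller), n_limiting = 0.381934 mol
mass_C = n_limiting * M_C = 0.381934 * 146.26
mass_C = 55.86166684 g, rounded to 4 dp:

55.8617 g


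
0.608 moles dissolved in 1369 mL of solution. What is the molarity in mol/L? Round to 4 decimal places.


Convert volume to liters: V_L = V_mL / 1000.
V_L = 1369 / 1000 = 1.369 L
M = n / V_L = 0.608 / 1.369
M = 0.4441198 mol/L, rounded to 4 dp:

0.4441 mol/L


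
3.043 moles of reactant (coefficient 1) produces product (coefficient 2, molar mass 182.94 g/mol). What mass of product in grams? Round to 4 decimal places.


Use the coefficient ratio to convert reactant moles to product moles, then multiply by the product's molar mass.
moles_P = moles_R * (coeff_P / coeff_R) = 3.043 * (2/1) = 6.086
mass_P = moles_P * M_P = 6.086 * 182.94
mass_P = 1113.37284 g, rounded to 4 dp:

1113.3728 g


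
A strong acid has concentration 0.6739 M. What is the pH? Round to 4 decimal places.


A strong acid dissociates completely, so [H+] equals the given concentration.
pH = -log10([H+]) = -log10(0.6739)
pH = 0.17140454, rounded to 4 dp:

0.1714


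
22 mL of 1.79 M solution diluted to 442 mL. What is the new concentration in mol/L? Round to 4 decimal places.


Dilution: M1*V1 = M2*V2, solve for M2.
M2 = M1*V1 / V2
M2 = 1.79 * 22 / 442
M2 = 39.38 / 442
M2 = 0.08909502 mol/L, rounded to 4 dp:

0.0891 mol/L


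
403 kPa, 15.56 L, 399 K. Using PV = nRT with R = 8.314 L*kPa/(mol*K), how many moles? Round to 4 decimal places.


PV = nRT, solve for n = PV / (RT).
PV = 403 * 15.56 = 6270.68
RT = 8.314 * 399 = 3317.286
n = 6270.68 / 3317.286
n = 1.8903043 mol, rounded to 4 dp:

1.8903 mol


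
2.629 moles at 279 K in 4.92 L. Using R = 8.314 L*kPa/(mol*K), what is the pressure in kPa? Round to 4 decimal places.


PV = nRT, solve for P = nRT / V.
nRT = 2.629 * 8.314 * 279 = 6098.2442
P = 6098.2442 / 4.92
P = 1239.48052846 kPa, rounded to 4 dp:

1239.4805 kPa


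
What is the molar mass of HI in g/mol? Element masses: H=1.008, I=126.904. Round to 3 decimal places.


M = sum(count * atomic_mass) over atoms.
M = 1*1.008 + 1*126.904
M = 1.008 + 126.904
M = 127.912 g/mol, rounded to 3 dp:

127.912 g/mol


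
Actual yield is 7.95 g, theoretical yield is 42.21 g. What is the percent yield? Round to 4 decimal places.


% yield = 100 * actual / theoretical
% yield = 100 * 7.95 / 42.21
% yield = 18.83439943 %, rounded to 4 dp:

18.8344 %


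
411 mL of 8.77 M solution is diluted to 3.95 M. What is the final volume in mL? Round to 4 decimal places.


Dilution: M1*V1 = M2*V2, solve for V2.
V2 = M1*V1 / M2
V2 = 8.77 * 411 / 3.95
V2 = 3604.47 / 3.95
V2 = 912.52405063 mL, rounded to 4 dp:

912.5241 mL


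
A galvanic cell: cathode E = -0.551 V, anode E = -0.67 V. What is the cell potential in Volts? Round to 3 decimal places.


Standard cell potential: E_cell = E_cathode - E_anode.
E_cell = -0.551 - (-0.67)
E_cell = 0.119 V, rounded to 3 dp:

0.119 V


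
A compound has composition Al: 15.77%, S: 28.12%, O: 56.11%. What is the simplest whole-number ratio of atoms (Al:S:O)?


Assume 100 g of compound, divide each mass% by atomic mass to get moles, then normalize by the smallest to get a raw atom ratio.
Moles per 100 g: Al: 15.77/26.982 = 0.5845, S: 28.12/32.065 = 0.877, O: 56.11/15.999 = 3.5071
Raw ratio (divide by min = 0.5845): Al: 1.0, S: 1.5, O: 6.001
Multiply by 2 to clear fractions: Al: 2.0 ~= 2, S: 3.001 ~= 3, O: 12.001 ~= 12
Reduce by GCD to get the simplest whole-number ratio:

2:3:12


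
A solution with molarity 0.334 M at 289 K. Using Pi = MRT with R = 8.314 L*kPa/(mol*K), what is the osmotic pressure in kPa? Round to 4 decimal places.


Osmotic pressure (van't Hoff): Pi = M*R*T.
RT = 8.314 * 289 = 2402.746
Pi = 0.334 * 2402.746
Pi = 802.517164 kPa, rounded to 4 dp:

802.5172 kPa


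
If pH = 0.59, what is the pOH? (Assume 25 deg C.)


At 25 deg C, pH + pOH = 14.
pOH = 14 - pH = 14 - 0.59
pOH = 13.41:

13.41


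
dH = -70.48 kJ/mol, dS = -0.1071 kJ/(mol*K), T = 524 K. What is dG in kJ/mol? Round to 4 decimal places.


Gibbs: dG = dH - T*dS (consistent units, dS already in kJ/(mol*K)).
T*dS = 524 * -0.1071 = -56.1204
dG = -70.48 - (-56.1204)
dG = -14.3596 kJ/mol, rounded to 4 dp:

-14.3596 kJ/mol


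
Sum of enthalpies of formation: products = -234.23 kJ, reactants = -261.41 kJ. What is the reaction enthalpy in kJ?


dH_rxn = sum(dH_f products) - sum(dH_f reactants)
dH_rxn = -234.23 - (-261.41)
dH_rxn = 27.18 kJ:

27.18 kJ


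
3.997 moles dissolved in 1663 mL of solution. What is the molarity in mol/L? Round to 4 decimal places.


Convert volume to liters: V_L = V_mL / 1000.
V_L = 1663 / 1000 = 1.663 L
M = n / V_L = 3.997 / 1.663
M = 2.40348767 mol/L, rounded to 4 dp:

2.4035 mol/L


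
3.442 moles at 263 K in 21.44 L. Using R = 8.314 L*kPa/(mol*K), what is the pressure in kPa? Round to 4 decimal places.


PV = nRT, solve for P = nRT / V.
nRT = 3.442 * 8.314 * 263 = 7526.2152
P = 7526.2152 / 21.44
P = 351.03615672 kPa, rounded to 4 dp:

351.0362 kPa


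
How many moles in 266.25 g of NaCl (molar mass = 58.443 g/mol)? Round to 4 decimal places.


n = mass / M
n = 266.25 / 58.443
n = 4.55572096 mol, rounded to 4 dp:

4.5557 mol


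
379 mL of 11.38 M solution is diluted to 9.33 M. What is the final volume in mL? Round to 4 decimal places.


Dilution: M1*V1 = M2*V2, solve for V2.
V2 = M1*V1 / M2
V2 = 11.38 * 379 / 9.33
V2 = 4313.02 / 9.33
V2 = 462.27438371 mL, rounded to 4 dp:

462.2744 mL


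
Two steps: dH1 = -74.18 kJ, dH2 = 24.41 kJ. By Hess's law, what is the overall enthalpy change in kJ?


Hess's law: enthalpy is a state function, so add the step enthalpies.
dH_total = dH1 + dH2 = -74.18 + (24.41)
dH_total = -49.77 kJ:

-49.77 kJ


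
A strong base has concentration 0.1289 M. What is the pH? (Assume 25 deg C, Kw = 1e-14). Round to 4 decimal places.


A strong base dissociates completely, so [OH-] equals the given concentration.
pOH = -log10([OH-]) = -log10(0.1289) = 0.889747
pH = 14 - pOH = 14 - 0.889747
pH = 13.110253, rounded to 4 dp:

13.1103


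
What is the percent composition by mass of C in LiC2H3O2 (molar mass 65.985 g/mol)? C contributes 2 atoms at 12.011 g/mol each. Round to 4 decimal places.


pct = 100 * (n_elem * M_elem) / M_total
mass_contribution = 2 * 12.011 = 24.022 g/mol
pct = 100 * 24.022 / 65.985
pct = 36.40524362 %, rounded to 4 dp:

36.4052 %


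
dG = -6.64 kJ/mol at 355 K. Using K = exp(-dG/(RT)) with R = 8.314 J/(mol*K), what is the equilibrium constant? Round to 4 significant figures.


dG is in kJ/mol; multiply by 1000 to match R in J/(mol*K).
RT = 8.314 * 355 = 2951.47 J/mol
exponent = -dG*1000 / (RT) = -(-6.64*1000) / 2951.47 = 2.24972641
K = exp(2.24972641)
K = 9.4851404, rounded to 4 significant figures:

9.485


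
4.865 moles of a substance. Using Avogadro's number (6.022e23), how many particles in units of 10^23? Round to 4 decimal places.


N = n * NA, then divide by 1e23 for the requested units.
N / 1e23 = n * 6.022
N / 1e23 = 4.865 * 6.022
N / 1e23 = 29.29703, rounded to 4 dp:

29.2970


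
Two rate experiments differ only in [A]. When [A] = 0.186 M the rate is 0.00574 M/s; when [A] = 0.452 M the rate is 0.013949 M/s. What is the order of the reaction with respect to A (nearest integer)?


Rate is proportional to [A]^n, so rate2/rate1 = ([A]2/[A]1)^n. Take logs to solve for n.
rate2/rate1 = 0.013949 / 0.00574 = 2.4301
[A]2/[A]1 = 0.452 / 0.186 = 2.4301
n = ln(2.4301) / ln(2.4301) = 1.0
Nearest integer order:

1


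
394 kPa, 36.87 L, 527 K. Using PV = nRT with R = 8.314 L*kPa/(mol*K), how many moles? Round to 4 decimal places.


PV = nRT, solve for n = PV / (RT).
PV = 394 * 36.87 = 14526.78
RT = 8.314 * 527 = 4381.478
n = 14526.78 / 4381.478
n = 3.31549765 mol, rounded to 4 dp:

3.3155 mol


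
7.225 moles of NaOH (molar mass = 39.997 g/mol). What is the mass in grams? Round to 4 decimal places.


mass = n * M
mass = 7.225 * 39.997
mass = 288.978325 g, rounded to 4 dp:

288.9783 g


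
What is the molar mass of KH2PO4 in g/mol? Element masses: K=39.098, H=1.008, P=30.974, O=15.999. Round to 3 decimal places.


M = sum(count * atomic_mass) over atoms.
M = 1*39.098 + 2*1.008 + 1*30.974 + 4*15.999
M = 39.098 + 2.016 + 30.974 + 63.996
M = 136.084 g/mol, rounded to 3 dp:

136.084 g/mol


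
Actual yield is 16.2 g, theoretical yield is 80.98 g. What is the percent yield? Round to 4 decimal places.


% yield = 100 * actual / theoretical
% yield = 100 * 16.2 / 80.98
% yield = 20.00493949 %, rounded to 4 dp:

20.0049 %


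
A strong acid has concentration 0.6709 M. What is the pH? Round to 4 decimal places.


A strong acid dissociates completely, so [H+] equals the given concentration.
pH = -log10([H+]) = -log10(0.6709)
pH = 0.17334221, rounded to 4 dp:

0.1733


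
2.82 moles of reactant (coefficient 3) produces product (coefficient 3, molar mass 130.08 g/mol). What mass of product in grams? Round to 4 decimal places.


Use the coefficient ratio to convert reactant moles to product moles, then multiply by the product's molar mass.
moles_P = moles_R * (coeff_P / coeff_R) = 2.82 * (3/3) = 2.82
mass_P = moles_P * M_P = 2.82 * 130.08
mass_P = 366.8256 g, rounded to 4 dp:

366.8256 g


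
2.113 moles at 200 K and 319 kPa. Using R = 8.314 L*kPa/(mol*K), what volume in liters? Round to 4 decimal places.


PV = nRT, solve for V = nRT / P.
nRT = 2.113 * 8.314 * 200 = 3513.4964
V = 3513.4964 / 319
V = 11.0140953 L, rounded to 4 dp:

11.0141 L


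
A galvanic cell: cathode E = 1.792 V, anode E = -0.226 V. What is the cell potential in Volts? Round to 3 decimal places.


Standard cell potential: E_cell = E_cathode - E_anode.
E_cell = 1.792 - (-0.226)
E_cell = 2.018 V, rounded to 3 dp:

2.018 V


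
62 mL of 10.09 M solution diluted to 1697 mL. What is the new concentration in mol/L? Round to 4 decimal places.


Dilution: M1*V1 = M2*V2, solve for M2.
M2 = M1*V1 / V2
M2 = 10.09 * 62 / 1697
M2 = 625.58 / 1697
M2 = 0.36863877 mol/L, rounded to 4 dp:

0.3686 mol/L


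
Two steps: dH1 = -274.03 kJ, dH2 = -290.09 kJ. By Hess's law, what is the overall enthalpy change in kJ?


Hess's law: enthalpy is a state function, so add the step enthalpies.
dH_total = dH1 + dH2 = -274.03 + (-290.09)
dH_total = -564.12 kJ:

-564.12 kJ


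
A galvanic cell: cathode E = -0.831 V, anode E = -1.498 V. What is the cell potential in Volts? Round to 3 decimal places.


Standard cell potential: E_cell = E_cathode - E_anode.
E_cell = -0.831 - (-1.498)
E_cell = 0.667 V, rounded to 3 dp:

0.667 V


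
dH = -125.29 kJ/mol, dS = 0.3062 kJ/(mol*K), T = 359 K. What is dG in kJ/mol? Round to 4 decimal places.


Gibbs: dG = dH - T*dS (consistent units, dS already in kJ/(mol*K)).
T*dS = 359 * 0.3062 = 109.9258
dG = -125.29 - (109.9258)
dG = -235.2158 kJ/mol, rounded to 4 dp:

-235.2158 kJ/mol


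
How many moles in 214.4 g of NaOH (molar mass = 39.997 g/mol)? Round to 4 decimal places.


n = mass / M
n = 214.4 / 39.997
n = 5.36040203 mol, rounded to 4 dp:

5.3604 mol


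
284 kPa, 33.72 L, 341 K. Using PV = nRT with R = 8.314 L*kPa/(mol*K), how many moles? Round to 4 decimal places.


PV = nRT, solve for n = PV / (RT).
PV = 284 * 33.72 = 9576.48
RT = 8.314 * 341 = 2835.074
n = 9576.48 / 2835.074
n = 3.37785892 mol, rounded to 4 dp:

3.3779 mol


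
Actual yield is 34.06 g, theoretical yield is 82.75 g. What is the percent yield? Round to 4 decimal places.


% yield = 100 * actual / theoretical
% yield = 100 * 34.06 / 82.75
% yield = 41.16012085 %, rounded to 4 dp:

41.1601 %


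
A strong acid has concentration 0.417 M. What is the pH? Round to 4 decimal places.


A strong acid dissociates completely, so [H+] equals the given concentration.
pH = -log10([H+]) = -log10(0.417)
pH = 0.37986395, rounded to 4 dp:

0.3799


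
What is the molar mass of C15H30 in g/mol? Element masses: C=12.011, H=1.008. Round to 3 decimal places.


M = sum(count * atomic_mass) over atoms.
M = 15*12.011 + 30*1.008
M = 180.165 + 30.24
M = 210.405 g/mol, rounded to 3 dp:

210.405 g/mol


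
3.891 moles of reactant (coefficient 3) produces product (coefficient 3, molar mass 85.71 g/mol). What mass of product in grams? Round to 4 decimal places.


Use the coefficient ratio to convert reactant moles to product moles, then multiply by the product's molar mass.
moles_P = moles_R * (coeff_P / coeff_R) = 3.891 * (3/3) = 3.891
mass_P = moles_P * M_P = 3.891 * 85.71
mass_P = 333.49761 g, rounded to 4 dp:

333.4976 g


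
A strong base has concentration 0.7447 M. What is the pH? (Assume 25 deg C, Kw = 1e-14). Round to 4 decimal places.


A strong base dissociates completely, so [OH-] equals the given concentration.
pOH = -log10([OH-]) = -log10(0.7447) = 0.128019
pH = 14 - pOH = 14 - 0.128019
pH = 13.871981, rounded to 4 dp:

13.8720


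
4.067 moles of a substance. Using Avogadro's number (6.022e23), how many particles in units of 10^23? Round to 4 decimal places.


N = n * NA, then divide by 1e23 for the requested units.
N / 1e23 = n * 6.022
N / 1e23 = 4.067 * 6.022
N / 1e23 = 24.491474, rounded to 4 dp:

24.4915


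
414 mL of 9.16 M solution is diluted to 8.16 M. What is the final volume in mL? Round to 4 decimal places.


Dilution: M1*V1 = M2*V2, solve for V2.
V2 = M1*V1 / M2
V2 = 9.16 * 414 / 8.16
V2 = 3792.24 / 8.16
V2 = 464.73529412 mL, rounded to 4 dp:

464.7353 mL


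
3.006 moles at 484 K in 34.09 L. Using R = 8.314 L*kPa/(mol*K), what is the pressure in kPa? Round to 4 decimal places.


PV = nRT, solve for P = nRT / V.
nRT = 3.006 * 8.314 * 484 = 12096.0719
P = 12096.0719 / 34.09
P = 354.82757114 kPa, rounded to 4 dp:

354.8276 kPa


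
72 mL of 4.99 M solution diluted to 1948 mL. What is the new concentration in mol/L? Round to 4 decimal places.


Dilution: M1*V1 = M2*V2, solve for M2.
M2 = M1*V1 / V2
M2 = 4.99 * 72 / 1948
M2 = 359.28 / 1948
M2 = 0.18443532 mol/L, rounded to 4 dp:

0.1844 mol/L


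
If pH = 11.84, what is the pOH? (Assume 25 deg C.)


At 25 deg C, pH + pOH = 14.
pOH = 14 - pH = 14 - 11.84
pOH = 2.16:

2.16


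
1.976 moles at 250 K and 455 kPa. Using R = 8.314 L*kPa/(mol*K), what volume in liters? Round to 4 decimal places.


PV = nRT, solve for V = nRT / P.
nRT = 1.976 * 8.314 * 250 = 4107.116
V = 4107.116 / 455
V = 9.02662857 L, rounded to 4 dp:

9.0266 L


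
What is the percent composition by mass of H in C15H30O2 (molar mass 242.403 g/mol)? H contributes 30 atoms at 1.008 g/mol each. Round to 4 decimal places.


pct = 100 * (n_elem * M_elem) / M_total
mass_contribution = 30 * 1.008 = 30.24 g/mol
pct = 100 * 30.24 / 242.403
pct = 12.47509313 %, rounded to 4 dp:

12.4751 %


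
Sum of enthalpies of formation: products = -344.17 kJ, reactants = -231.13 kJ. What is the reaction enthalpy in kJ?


dH_rxn = sum(dH_f products) - sum(dH_f reactants)
dH_rxn = -344.17 - (-231.13)
dH_rxn = -113.04 kJ:

-113.04 kJ


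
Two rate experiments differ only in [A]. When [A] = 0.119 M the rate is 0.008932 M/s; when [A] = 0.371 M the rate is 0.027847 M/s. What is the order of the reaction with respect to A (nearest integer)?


Rate is proportional to [A]^n, so rate2/rate1 = ([A]2/[A]1)^n. Take logs to solve for n.
rate2/rate1 = 0.027847 / 0.008932 = 3.1177
[A]2/[A]1 = 0.371 / 0.119 = 3.1176
n = ln(3.1177) / ln(3.1176) = 1.0
Nearest integer order:

1


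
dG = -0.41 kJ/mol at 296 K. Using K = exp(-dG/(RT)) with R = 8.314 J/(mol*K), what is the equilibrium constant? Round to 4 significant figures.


dG is in kJ/mol; multiply by 1000 to match R in J/(mol*K).
RT = 8.314 * 296 = 2460.944 J/mol
exponent = -dG*1000 / (RT) = -(-0.41*1000) / 2460.944 = 0.16660273
K = exp(0.16660273)
K = 1.1812849, rounded to 4 significant figures:

1.181


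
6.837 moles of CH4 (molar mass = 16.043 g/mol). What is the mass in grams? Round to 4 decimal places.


mass = n * M
mass = 6.837 * 16.043
mass = 109.685991 g, rounded to 4 dp:

109.6860 g


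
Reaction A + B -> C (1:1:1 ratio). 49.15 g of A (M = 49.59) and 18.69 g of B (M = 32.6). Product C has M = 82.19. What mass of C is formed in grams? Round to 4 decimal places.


Find moles of each reactant; the smaller value is the limiting reagent in a 1:1:1 reaction, so moles_C equals moles of the limiter.
n_A = mass_A / M_A = 49.15 / 49.59 = 0.991127 mol
n_B = mass_B / M_B = 18.69 / 32.6 = 0.573313 mol
Limiting reagent: B (smaller), n_limiting = 0.573313 mol
mass_C = n_limiting * M_C = 0.573313 * 82.19
mass_C = 47.12059547 g, rounded to 4 dp:

47.1206 g


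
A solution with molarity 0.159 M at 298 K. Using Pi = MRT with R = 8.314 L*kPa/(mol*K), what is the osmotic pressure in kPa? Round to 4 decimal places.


Osmotic pressure (van't Hoff): Pi = M*R*T.
RT = 8.314 * 298 = 2477.572
Pi = 0.159 * 2477.572
Pi = 393.933948 kPa, rounded to 4 dp:

393.9339 kPa


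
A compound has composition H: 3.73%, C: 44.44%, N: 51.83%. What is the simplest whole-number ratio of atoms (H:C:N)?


Assume 100 g of compound, divide each mass% by atomic mass to get moles, then normalize by the smallest to get a raw atom ratio.
Moles per 100 g: H: 3.73/1.008 = 3.7004, C: 44.44/12.011 = 3.6999, N: 51.83/14.007 = 3.7003
Raw ratio (divide by min = 3.6999): H: 1.0, C: 1.0, N: 1.0
Multiply by 1 to clear fractions: H: 1.0 ~= 1, C: 1.0 ~= 1, N: 1.0 ~= 1
Reduce by GCD to get the simplest whole-number ratio:

1:1:1


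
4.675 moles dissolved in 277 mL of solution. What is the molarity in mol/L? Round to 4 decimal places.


Convert volume to liters: V_L = V_mL / 1000.
V_L = 277 / 1000 = 0.277 L
M = n / V_L = 4.675 / 0.277
M = 16.87725632 mol/L, rounded to 4 dp:

16.8773 mol/L


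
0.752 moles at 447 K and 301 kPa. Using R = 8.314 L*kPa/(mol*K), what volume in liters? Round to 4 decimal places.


PV = nRT, solve for V = nRT / P.
nRT = 0.752 * 8.314 * 447 = 2794.7012
V = 2794.7012 / 301
V = 9.28472159 L, rounded to 4 dp:

9.2847 L


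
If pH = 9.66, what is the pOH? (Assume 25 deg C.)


At 25 deg C, pH + pOH = 14.
pOH = 14 - pH = 14 - 9.66
pOH = 4.34:

4.34


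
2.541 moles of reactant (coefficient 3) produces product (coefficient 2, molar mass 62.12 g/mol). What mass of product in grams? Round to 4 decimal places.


Use the coefficient ratio to convert reactant moles to product moles, then multiply by the product's molar mass.
moles_P = moles_R * (coeff_P / coeff_R) = 2.541 * (2/3) = 1.694
mass_P = moles_P * M_P = 1.694 * 62.12
mass_P = 105.23128 g, rounded to 4 dp:

105.2313 g


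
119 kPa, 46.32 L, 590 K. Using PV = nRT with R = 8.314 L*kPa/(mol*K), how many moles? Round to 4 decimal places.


PV = nRT, solve for n = PV / (RT).
PV = 119 * 46.32 = 5512.08
RT = 8.314 * 590 = 4905.26
n = 5512.08 / 4905.26
n = 1.12370802 mol, rounded to 4 dp:

1.1237 mol


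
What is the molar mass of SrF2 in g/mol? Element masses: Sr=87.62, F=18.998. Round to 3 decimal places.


M = sum(count * atomic_mass) over atoms.
M = 1*87.62 + 2*18.998
M = 87.62 + 37.996
M = 125.616 g/mol, rounded to 3 dp:

125.616 g/mol


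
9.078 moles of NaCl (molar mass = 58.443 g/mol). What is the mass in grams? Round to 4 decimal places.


mass = n * M
mass = 9.078 * 58.443
mass = 530.545554 g, rounded to 4 dp:

530.5456 g


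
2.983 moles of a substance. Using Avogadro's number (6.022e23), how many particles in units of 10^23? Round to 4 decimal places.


N = n * NA, then divide by 1e23 for the requested units.
N / 1e23 = n * 6.022
N / 1e23 = 2.983 * 6.022
N / 1e23 = 17.963626, rounded to 4 dp:

17.9636


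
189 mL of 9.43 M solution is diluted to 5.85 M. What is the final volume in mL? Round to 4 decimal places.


Dilution: M1*V1 = M2*V2, solve for V2.
V2 = M1*V1 / M2
V2 = 9.43 * 189 / 5.85
V2 = 1782.27 / 5.85
V2 = 304.66153846 mL, rounded to 4 dp:

304.6615 mL


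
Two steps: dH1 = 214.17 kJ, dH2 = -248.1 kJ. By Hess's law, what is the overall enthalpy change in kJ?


Hess's law: enthalpy is a state function, so add the step enthalpies.
dH_total = dH1 + dH2 = 214.17 + (-248.1)
dH_total = -33.93 kJ:

-33.93 kJ


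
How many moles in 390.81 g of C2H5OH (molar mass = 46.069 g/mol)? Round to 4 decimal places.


n = mass / M
n = 390.81 / 46.069
n = 8.48314485 mol, rounded to 4 dp:

8.4831 mol


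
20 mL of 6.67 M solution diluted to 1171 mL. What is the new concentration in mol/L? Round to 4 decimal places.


Dilution: M1*V1 = M2*V2, solve for M2.
M2 = M1*V1 / V2
M2 = 6.67 * 20 / 1171
M2 = 133.4 / 1171
M2 = 0.11391973 mol/L, rounded to 4 dp:

0.1139 mol/L


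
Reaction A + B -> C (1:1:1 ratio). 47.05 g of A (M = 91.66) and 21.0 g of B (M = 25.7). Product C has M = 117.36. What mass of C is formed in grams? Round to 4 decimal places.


Find moles of each reactant; the smaller value is the limiting reagent in a 1:1:1 reaction, so moles_C equals moles of the limiter.
n_A = mass_A / M_A = 47.05 / 91.66 = 0.51331 mol
n_B = mass_B / M_B = 21.0 / 25.7 = 0.817121 mol
Limiting reagent: A (smaller), n_limiting = 0.51331 mol
mass_C = n_limiting * M_C = 0.51331 * 117.36
mass_C = 60.2420616 g, rounded to 4 dp:

60.2421 g


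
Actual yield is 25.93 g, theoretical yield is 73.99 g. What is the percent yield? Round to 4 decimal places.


% yield = 100 * actual / theoretical
% yield = 100 * 25.93 / 73.99
% yield = 35.04527639 %, rounded to 4 dp:

35.0453 %


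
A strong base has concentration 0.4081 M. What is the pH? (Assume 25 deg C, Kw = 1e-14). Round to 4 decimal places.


A strong base dissociates completely, so [OH-] equals the given concentration.
pOH = -log10([OH-]) = -log10(0.4081) = 0.389233
pH = 14 - pOH = 14 - 0.389233
pH = 13.610767, rounded to 4 dp:

13.6108


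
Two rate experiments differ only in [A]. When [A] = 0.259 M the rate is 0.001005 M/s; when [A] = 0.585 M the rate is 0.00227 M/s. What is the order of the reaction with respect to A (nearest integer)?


Rate is proportional to [A]^n, so rate2/rate1 = ([A]2/[A]1)^n. Take logs to solve for n.
rate2/rate1 = 0.00227 / 0.001005 = 2.2587
[A]2/[A]1 = 0.585 / 0.259 = 2.2587
n = ln(2.2587) / ln(2.2587) = 1.0
Nearest integer order:

1


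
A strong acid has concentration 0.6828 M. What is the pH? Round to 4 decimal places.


A strong acid dissociates completely, so [H+] equals the given concentration.
pH = -log10([H+]) = -log10(0.6828)
pH = 0.16570649, rounded to 4 dp:

0.1657


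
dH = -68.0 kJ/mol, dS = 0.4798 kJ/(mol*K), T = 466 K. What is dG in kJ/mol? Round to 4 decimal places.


Gibbs: dG = dH - T*dS (consistent units, dS already in kJ/(mol*K)).
T*dS = 466 * 0.4798 = 223.5868
dG = -68.0 - (223.5868)
dG = -291.5868 kJ/mol, rounded to 4 dp:

-291.5868 kJ/mol


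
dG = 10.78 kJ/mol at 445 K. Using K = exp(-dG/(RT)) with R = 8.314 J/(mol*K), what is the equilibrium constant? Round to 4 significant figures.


dG is in kJ/mol; multiply by 1000 to match R in J/(mol*K).
RT = 8.314 * 445 = 3699.73 J/mol
exponent = -dG*1000 / (RT) = -(10.78*1000) / 3699.73 = -2.91372614
K = exp(-2.91372614)
K = 0.054273123, rounded to 4 significant figures:

0.05427


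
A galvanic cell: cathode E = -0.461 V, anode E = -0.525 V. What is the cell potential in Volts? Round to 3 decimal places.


Standard cell potential: E_cell = E_cathode - E_anode.
E_cell = -0.461 - (-0.525)
E_cell = 0.064 V, rounded to 3 dp:

0.064 V


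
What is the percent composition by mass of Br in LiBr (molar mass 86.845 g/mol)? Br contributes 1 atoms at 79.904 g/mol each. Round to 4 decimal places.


pct = 100 * (n_elem * M_elem) / M_total
mass_contribution = 1 * 79.904 = 79.904 g/mol
pct = 100 * 79.904 / 86.845
pct = 92.00759975 %, rounded to 4 dp:

92.0076 %


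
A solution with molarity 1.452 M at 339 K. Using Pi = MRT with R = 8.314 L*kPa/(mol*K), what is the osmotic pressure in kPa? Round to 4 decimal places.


Osmotic pressure (van't Hoff): Pi = M*R*T.
RT = 8.314 * 339 = 2818.446
Pi = 1.452 * 2818.446
Pi = 4092.383592 kPa, rounded to 4 dp:

4092.3836 kPa


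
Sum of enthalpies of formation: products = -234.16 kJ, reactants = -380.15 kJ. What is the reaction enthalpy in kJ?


dH_rxn = sum(dH_f products) - sum(dH_f reactants)
dH_rxn = -234.16 - (-380.15)
dH_rxn = 145.99 kJ:

145.99 kJ


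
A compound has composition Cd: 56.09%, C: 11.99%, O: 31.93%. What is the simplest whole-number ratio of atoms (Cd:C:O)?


Assume 100 g of compound, divide each mass% by atomic mass to get moles, then normalize by the smallest to get a raw atom ratio.
Moles per 100 g: Cd: 56.09/112.414 = 0.499, C: 11.99/12.011 = 0.9983, O: 31.93/15.999 = 1.9957
Raw ratio (divide by min = 0.499): Cd: 1.0, C: 2.001, O: 4.0
Multiply by 1 to clear fractions: Cd: 1.0 ~= 1, C: 2.001 ~= 2, O: 4.0 ~= 4
Reduce by GCD to get the simplest whole-number ratio:

1:2:4


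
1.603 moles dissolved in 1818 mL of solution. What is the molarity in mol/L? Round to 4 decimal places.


Convert volume to liters: V_L = V_mL / 1000.
V_L = 1818 / 1000 = 1.818 L
M = n / V_L = 1.603 / 1.818
M = 0.88173817 mol/L, rounded to 4 dp:

0.8817 mol/L


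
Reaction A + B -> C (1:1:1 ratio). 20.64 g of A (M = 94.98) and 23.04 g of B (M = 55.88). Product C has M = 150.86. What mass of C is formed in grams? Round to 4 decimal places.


Find moles of each reactant; the smaller value is the limiting reagent in a 1:1:1 reaction, so moles_C equals moles of the limiter.
n_A = mass_A / M_A = 20.64 / 94.98 = 0.217309 mol
n_B = mass_B / M_B = 23.04 / 55.88 = 0.412312 mol
Limiting reagent: A (smaller), n_limiting = 0.217309 mol
mass_C = n_limiting * M_C = 0.217309 * 150.86
mass_C = 32.78323574 g, rounded to 4 dp:

32.7832 g


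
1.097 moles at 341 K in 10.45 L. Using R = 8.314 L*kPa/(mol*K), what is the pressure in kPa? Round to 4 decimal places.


PV = nRT, solve for P = nRT / V.
nRT = 1.097 * 8.314 * 341 = 3110.0762
P = 3110.0762 / 10.45
P = 297.61494737 kPa, rounded to 4 dp:

297.6149 kPa


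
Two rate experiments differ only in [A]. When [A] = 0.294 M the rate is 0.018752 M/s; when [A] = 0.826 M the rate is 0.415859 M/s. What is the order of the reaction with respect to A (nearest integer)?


Rate is proportional to [A]^n, so rate2/rate1 = ([A]2/[A]1)^n. Take logs to solve for n.
rate2/rate1 = 0.415859 / 0.018752 = 22.1768
[A]2/[A]1 = 0.826 / 0.294 = 2.8095
n = ln(22.1768) / ln(2.8095) = 3.0
Nearest integer order:

3


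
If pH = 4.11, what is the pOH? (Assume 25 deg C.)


At 25 deg C, pH + pOH = 14.
pOH = 14 - pH = 14 - 4.11
pOH = 9.89:

9.89


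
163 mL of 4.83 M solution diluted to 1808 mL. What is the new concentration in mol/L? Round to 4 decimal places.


Dilution: M1*V1 = M2*V2, solve for M2.
M2 = M1*V1 / V2
M2 = 4.83 * 163 / 1808
M2 = 787.29 / 1808
M2 = 0.43544801 mol/L, rounded to 4 dp:

0.4354 mol/L


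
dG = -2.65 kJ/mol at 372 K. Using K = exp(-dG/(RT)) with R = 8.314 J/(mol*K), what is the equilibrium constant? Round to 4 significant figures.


dG is in kJ/mol; multiply by 1000 to match R in J/(mol*K).
RT = 8.314 * 372 = 3092.808 J/mol
exponent = -dG*1000 / (RT) = -(-2.65*1000) / 3092.808 = 0.85682655
K = exp(0.85682655)
K = 2.3556732, rounded to 4 significant figures:

2.356


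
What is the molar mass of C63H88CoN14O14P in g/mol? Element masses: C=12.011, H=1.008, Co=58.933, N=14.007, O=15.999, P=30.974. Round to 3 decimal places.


M = sum(count * atomic_mass) over atoms.
M = 63*12.011 + 88*1.008 + 1*58.933 + 14*14.007 + 14*15.999 + 1*30.974
M = 756.693 + 88.704 + 58.933 + 196.098 + 223.986 + 30.974
M = 1355.388 g/mol, rounded to 3 dp:

1355.388 g/mol


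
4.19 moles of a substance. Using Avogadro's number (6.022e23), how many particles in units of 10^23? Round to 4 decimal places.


N = n * NA, then divide by 1e23 for the requested units.
N / 1e23 = n * 6.022
N / 1e23 = 4.19 * 6.022
N / 1e23 = 25.23218, rounded to 4 dp:

25.2322


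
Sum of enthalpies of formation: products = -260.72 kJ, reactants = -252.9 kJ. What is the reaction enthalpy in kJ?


dH_rxn = sum(dH_f products) - sum(dH_f reactants)
dH_rxn = -260.72 - (-252.9)
dH_rxn = -7.82 kJ:

-7.82 kJ
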